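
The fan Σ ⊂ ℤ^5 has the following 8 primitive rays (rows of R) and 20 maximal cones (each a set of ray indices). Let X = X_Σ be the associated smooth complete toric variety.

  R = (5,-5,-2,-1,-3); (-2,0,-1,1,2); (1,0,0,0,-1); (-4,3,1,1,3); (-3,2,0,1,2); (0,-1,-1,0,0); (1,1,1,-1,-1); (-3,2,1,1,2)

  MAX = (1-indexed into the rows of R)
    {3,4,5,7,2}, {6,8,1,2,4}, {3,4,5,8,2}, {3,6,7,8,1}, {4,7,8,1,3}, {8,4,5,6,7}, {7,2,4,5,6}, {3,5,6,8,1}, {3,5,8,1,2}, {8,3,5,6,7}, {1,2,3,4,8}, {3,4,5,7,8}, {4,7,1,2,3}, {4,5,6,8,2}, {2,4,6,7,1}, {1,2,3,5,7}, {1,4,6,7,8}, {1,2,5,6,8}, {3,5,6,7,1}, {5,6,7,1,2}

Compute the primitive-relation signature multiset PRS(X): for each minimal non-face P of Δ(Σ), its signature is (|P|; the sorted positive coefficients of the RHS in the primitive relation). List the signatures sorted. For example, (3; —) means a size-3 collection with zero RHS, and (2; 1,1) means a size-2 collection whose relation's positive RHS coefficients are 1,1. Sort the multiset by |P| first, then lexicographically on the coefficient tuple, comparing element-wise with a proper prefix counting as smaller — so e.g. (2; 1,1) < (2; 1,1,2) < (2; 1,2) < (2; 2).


Δ(Σ) — 8 vertices, 5 min non-faces:

  • {1,4,5}:  v_{1} + v_{4} + v_{5} = v_{2}  so sig = (3; 1)
  • {2,7,8}:  v_{2} + v_{7} + v_{8} = v_{4}  so sig = (3; 1)
  • {3,4,6}:  v_{3} + v_{4} + v_{6} = v_{5}  so sig = (3; 1)
  • {2,3,6}:  v_{2} + v_{3} + v_{6} = v_{1} + 2·v_{5}  so sig = (3; 1,2)
  • {1,5,7,8}:  v_{1} + v_{5} + v_{7} + v_{8} = 0  so sig = (4; —)

Hence PRS(X_Σ) =
    (3; 1)
    (3; 1)
    (3; 1)
    (3; 1,2)
    (4; —)


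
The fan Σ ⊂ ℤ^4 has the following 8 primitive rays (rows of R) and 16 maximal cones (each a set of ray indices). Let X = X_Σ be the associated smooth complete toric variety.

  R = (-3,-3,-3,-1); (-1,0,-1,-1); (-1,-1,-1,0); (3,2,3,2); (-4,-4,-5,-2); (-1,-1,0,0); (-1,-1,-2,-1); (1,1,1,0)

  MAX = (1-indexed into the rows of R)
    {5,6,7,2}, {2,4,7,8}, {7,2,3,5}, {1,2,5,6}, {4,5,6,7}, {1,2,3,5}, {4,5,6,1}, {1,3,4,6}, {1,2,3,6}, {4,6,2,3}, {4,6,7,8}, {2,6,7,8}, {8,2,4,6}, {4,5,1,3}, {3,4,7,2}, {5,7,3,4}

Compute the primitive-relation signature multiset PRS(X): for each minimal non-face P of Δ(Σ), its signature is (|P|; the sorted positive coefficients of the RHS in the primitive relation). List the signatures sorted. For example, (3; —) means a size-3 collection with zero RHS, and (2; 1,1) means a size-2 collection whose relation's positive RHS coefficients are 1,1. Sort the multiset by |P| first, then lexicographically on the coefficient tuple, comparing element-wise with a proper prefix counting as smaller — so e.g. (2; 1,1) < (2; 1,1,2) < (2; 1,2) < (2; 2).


9 collections generate NE(X_Σ); each relation:

  {3,8}:  v_{3} + v_{8} = 0  ⇒ sig = (2; —)
  {1,7}:  v_{1} + v_{7} = v_{5}  ⇒ sig = (2; 1)
  {1,8}:  v_{1} + v_{8} = v_{6} + v_{7}  ⇒ sig = (2; 1,1)
  {5,8}:  v_{5} + v_{8} = v_{6} + 2·v_{7}  ⇒ sig = (2; 1,2)
  {1,2,4}:  v_{1} + v_{2} + v_{4} = v_{3}  ⇒ sig = (3; 1)
  {3,6,7}:  v_{3} + v_{6} + v_{7} = v_{1}  ⇒ sig = (3; 1)
  {2,4,5}:  v_{2} + v_{4} + v_{5} = v_{3} + v_{7}  ⇒ sig = (3; 1,1)
  {3,5,6}:  v_{3} + v_{5} + v_{6} = 2·v_{1}  ⇒ sig = (3; 2)
  {2,4,6,7}:  v_{2} + v_{4} + v_{6} + v_{7} = 0  ⇒ sig = (4; —)

so the primitive-relation signature multiset is
{ (2; —),  (2; 1),  (2; 1,1),  (2; 1,2),  (3; 1) ×2,  (3; 1,1),  (3; 2),  (4; —) }


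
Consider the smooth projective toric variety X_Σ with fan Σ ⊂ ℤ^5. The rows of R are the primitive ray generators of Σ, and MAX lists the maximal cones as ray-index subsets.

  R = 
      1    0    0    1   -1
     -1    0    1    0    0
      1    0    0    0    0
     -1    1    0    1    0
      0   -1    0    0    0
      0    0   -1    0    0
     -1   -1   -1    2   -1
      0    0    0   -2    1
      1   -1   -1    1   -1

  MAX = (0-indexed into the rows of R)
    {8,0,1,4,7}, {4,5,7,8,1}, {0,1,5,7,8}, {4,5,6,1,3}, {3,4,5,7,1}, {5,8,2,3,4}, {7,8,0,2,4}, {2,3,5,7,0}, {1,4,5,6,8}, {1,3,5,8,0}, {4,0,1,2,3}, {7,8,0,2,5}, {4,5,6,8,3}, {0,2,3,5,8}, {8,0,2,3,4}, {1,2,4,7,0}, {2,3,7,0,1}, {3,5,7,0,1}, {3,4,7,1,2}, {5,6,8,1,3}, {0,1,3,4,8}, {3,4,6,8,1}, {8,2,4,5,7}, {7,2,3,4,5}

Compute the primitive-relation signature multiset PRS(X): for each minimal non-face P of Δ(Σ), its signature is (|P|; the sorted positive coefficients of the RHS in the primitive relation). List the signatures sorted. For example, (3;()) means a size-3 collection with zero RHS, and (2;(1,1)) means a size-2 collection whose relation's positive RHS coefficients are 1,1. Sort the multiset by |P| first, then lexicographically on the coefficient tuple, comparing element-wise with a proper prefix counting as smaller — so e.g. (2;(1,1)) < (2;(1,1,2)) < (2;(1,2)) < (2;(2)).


Primitive collections (9):

  {2,6}:  v_{2} + v_{6} = v_{3} + v_{4} + v_{8}  so sig = (2;(1,1,1))
  {0,6}:  v_{0} + v_{6} = v_{1} + v_{3} + 2·v_{8}  so sig = (2;(1,1,2))
  {6,7}:  v_{6} + v_{7} = v_{1} + v_{4} + 2·v_{5}  so sig = (2;(1,1,2))
  {1,2,5}:  v_{1} + v_{2} + v_{5} = 0  so sig = (3;())
  {0,4,5}:  v_{0} + v_{4} + v_{5} = v_{8}  so sig = (3;(1))
  {3,7,8}:  v_{3} + v_{7} + v_{8} = v_{5}  so sig = (3;(1))
  {1,2,8}:  v_{1} + v_{2} + v_{8} = v_{0} + v_{4}  so sig = (3;(1,1))
  {0,3,4,7}:  v_{0} + v_{3} + v_{4} + v_{7} = 0  so sig = (4;())
  {1,3,4,5,8}:  v_{1} + v_{3} + v_{4} + v_{5} + v_{8} = v_{6}  so sig = (5;(1))

so the primitive-relation signature multiset is
[(2;(1,1,1)), (2;(1,1,2)), (2;(1,1,2)), (3;()), (3;(1)), (3;(1)), (3;(1,1)), (4;()), (5;(1))]


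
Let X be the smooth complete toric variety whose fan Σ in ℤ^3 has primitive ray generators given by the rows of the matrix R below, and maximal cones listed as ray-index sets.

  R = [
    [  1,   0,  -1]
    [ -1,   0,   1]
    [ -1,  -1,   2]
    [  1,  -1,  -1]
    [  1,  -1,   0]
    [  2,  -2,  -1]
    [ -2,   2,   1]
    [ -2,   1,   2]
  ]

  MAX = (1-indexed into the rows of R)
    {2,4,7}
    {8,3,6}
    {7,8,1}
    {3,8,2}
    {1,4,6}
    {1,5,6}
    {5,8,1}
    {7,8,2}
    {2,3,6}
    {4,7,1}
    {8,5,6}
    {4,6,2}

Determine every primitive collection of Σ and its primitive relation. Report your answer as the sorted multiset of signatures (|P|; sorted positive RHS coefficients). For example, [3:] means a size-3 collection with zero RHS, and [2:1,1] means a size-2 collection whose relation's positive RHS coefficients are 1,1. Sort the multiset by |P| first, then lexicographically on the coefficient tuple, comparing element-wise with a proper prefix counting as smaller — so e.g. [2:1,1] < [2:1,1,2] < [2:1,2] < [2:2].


|primitive collections| = 12. Relations:

  P = {1,2}:  v_{1} + v_{2} = 0  →  sig = [2:]
  P = {6,7}:  v_{6} + v_{7} = 0  →  sig = [2:]
  P = {4,5}:  v_{4} + v_{5} = v_{6}  →  sig = [2:1]
  P = {4,8}:  v_{4} + v_{8} = v_{2}  →  sig = [2:1]
  P = {1,3}:  v_{1} + v_{3} = v_{6} + v_{8}  →  sig = [2:1,1]
  P = {2,5}:  v_{2} + v_{5} = v_{6} + v_{8}  →  sig = [2:1,1]
  P = {3,7}:  v_{3} + v_{7} = v_{2} + v_{8}  →  sig = [2:1,1]
  P = {5,7}:  v_{5} + v_{7} = v_{1} + v_{8}  →  sig = [2:1,1]
  P = {3,4}:  v_{3} + v_{4} = 2·v_{2} + v_{6}  →  sig = [2:1,2]
  P = {3,5}:  v_{3} + v_{5} = 2·v_{6} + 2·v_{8}  →  sig = [2:2,2]
  P = {1,6,8}:  v_{1} + v_{6} + v_{8} = v_{5}  →  sig = [3:1]
  P = {2,6,8}:  v_{2} + v_{6} + v_{8} = v_{3}  →  sig = [3:1]

Sorted signature multiset PRS(X):
    |P|=2: 10 collections, coeffs (), (), (1), (1), (1,1), (1,1), (1,1), (1,1), (1,2), (2,2)
    |P|=3: 2 collections, coeffs (1), (1)


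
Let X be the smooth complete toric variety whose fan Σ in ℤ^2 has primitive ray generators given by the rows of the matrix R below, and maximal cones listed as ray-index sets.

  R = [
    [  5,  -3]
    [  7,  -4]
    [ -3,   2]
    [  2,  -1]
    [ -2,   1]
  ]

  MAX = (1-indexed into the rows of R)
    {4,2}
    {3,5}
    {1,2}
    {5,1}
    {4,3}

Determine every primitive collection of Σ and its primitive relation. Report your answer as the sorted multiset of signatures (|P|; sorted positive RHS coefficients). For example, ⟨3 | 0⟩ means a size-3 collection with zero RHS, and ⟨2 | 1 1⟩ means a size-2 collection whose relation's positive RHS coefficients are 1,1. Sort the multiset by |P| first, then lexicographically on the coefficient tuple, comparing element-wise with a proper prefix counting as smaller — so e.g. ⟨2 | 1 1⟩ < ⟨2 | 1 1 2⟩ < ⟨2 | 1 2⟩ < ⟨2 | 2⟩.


|primitive collections| = 5. Relations:

  • {4,5}:  v_{4} + v_{5} = 0 ; sig = ⟨2 | 0⟩
  • {1,3}:  v_{1} + v_{3} = v_{4} ; sig = ⟨2 | 1⟩
  • {1,4}:  v_{1} + v_{4} = v_{2} ; sig = ⟨2 | 1⟩
  • {2,5}:  v_{2} + v_{5} = v_{1} ; sig = ⟨2 | 1⟩
  • {2,3}:  v_{2} + v_{3} = 2·v_{4} ; sig = ⟨2 | 2⟩

Hence PRS(X_Σ) =
    |P|=2: 5 collections, coeffs (), (1), (1), (1), (2)


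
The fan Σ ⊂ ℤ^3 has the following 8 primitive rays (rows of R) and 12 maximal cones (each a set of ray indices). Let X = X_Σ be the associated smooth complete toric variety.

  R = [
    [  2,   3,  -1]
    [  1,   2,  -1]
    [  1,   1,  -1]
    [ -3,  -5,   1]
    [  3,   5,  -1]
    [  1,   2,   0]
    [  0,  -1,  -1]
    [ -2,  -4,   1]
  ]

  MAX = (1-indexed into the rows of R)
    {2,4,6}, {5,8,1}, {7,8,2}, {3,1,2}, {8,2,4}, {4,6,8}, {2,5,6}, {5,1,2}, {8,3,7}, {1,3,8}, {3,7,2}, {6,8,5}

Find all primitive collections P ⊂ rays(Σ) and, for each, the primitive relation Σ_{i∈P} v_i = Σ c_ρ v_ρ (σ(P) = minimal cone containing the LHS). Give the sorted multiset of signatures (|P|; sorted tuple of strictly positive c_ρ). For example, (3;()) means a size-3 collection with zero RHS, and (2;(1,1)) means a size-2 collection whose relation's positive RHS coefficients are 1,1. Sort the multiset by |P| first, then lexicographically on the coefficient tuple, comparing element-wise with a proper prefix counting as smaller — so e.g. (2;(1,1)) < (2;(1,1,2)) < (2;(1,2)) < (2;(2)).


Σ has 14 primitive collections:

  {4,5}:  v_{4} + v_{5} = 0  ⟹  sig = (2;())
  {1,6}:  v_{1} + v_{6} = v_{5}  ⟹  sig = (2;(1))
  {3,6}:  v_{3} + v_{6} = v_{1}  ⟹  sig = (2;(1))
  {6,7}:  v_{6} + v_{7} = v_{3}  ⟹  sig = (2;(1))
  {1,4}:  v_{1} + v_{4} = v_{2} + v_{8}  ⟹  sig = (2;(1,1))
  {5,7}:  v_{5} + v_{7} = v_{1} + v_{3}  ⟹  sig = (2;(1,1))
  {1,7}:  v_{1} + v_{7} = 2·v_{3}  ⟹  sig = (2;(2))
  {3,5}:  v_{3} + v_{5} = 2·v_{1}  ⟹  sig = (2;(2))
  {3,4}:  v_{3} + v_{4} = 2·v_{2} + 2·v_{8}  ⟹  sig = (2;(2,2))
  {4,7}:  v_{4} + v_{7} = 3·v_{2} + 3·v_{8}  ⟹  sig = (2;(3,3))
  {2,6,8}:  v_{2} + v_{6} + v_{8} = 0  ⟹  sig = (3;())
  {1,2,8}:  v_{1} + v_{2} + v_{8} = v_{3}  ⟹  sig = (3;(1))
  {2,3,8}:  v_{2} + v_{3} + v_{8} = v_{7}  ⟹  sig = (3;(1))
  {2,5,8}:  v_{2} + v_{5} + v_{8} = v_{1}  ⟹  sig = (3;(1))

Signatures (|P|; sorted positive RHS coefficients), sorted:
    |P|=2: 10 collections, coeffs (), (1), (1), (1), (1,1), (1,1), (2), (2), (2,2), (3,3)
    |P|=3: 4 collections, coeffs (), (1), (1), (1)


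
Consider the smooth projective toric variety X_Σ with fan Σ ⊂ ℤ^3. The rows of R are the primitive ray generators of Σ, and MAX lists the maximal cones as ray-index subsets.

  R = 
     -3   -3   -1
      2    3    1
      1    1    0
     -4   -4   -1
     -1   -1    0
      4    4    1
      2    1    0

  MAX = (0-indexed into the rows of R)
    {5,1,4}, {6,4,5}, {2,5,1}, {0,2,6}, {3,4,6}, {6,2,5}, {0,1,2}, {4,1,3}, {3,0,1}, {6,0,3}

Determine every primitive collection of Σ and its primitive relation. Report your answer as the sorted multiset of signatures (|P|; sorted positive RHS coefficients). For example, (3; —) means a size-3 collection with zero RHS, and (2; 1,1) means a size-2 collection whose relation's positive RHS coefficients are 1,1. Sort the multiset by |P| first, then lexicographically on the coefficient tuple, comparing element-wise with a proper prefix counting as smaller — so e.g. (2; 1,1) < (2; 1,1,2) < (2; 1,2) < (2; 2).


|primitive collections| = 6. Relations:

  • {2,4}:  v_{2} + v_{4} = 0 ; sig = (2; —)
  • {3,5}:  v_{3} + v_{5} = 0 ; sig = (2; —)
  • {0,4}:  v_{0} + v_{4} = v_{3} ; sig = (2; 1)
  • {0,5}:  v_{0} + v_{5} = v_{2} ; sig = (2; 1)
  • {1,6}:  v_{1} + v_{6} = v_{5} ; sig = (2; 1)
  • {2,3}:  v_{2} + v_{3} = v_{0} ; sig = (2; 1)

Signatures (|P|; sorted positive RHS coefficients), sorted:
[(2; —), (2; —), (2; 1), (2; 1), (2; 1), (2; 1)]


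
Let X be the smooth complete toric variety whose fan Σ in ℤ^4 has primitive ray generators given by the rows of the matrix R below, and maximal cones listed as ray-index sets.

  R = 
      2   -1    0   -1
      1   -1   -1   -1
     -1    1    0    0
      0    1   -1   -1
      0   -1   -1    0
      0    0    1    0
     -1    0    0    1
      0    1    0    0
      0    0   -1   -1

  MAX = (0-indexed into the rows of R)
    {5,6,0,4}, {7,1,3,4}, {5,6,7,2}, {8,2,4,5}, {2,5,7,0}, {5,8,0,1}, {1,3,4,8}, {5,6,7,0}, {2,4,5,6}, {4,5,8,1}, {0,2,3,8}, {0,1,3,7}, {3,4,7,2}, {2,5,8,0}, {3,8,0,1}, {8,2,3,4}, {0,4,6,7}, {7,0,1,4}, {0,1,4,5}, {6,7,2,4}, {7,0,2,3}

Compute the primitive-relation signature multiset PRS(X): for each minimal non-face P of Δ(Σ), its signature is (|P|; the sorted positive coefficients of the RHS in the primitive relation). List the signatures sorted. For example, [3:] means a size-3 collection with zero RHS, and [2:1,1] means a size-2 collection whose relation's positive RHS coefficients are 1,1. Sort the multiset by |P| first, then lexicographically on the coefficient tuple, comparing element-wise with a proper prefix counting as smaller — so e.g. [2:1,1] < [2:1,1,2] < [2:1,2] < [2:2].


|primitive collections| = 12. Relations:

  • {1,2}:  v_{1} + v_{2} = v_{8} ; sig = [2:1]
  • {1,6}:  v_{1} + v_{6} = v_{4} ; sig = [2:1]
  • {7,8}:  v_{7} + v_{8} = v_{3} ; sig = [2:1]
  • {6,8}:  v_{6} + v_{8} = v_{2} + v_{4} ; sig = [2:1,1]
  • {3,6}:  v_{3} + v_{6} = v_{2} + v_{4} + v_{7} ; sig = [2:1,1,1]
  • {3,5}:  v_{3} + v_{5} = v_{0} + 2·v_{2} ; sig = [2:1,2]
  • {0,2,6}:  v_{0} + v_{2} + v_{6} = 0 ; sig = [3:]
  • {4,5,7}:  v_{4} + v_{5} + v_{7} = 0 ; sig = [3:]
  • {0,2,4}:  v_{0} + v_{2} + v_{4} = v_{1} ; sig = [3:1]
  • {1,5,7}:  v_{1} + v_{5} + v_{7} = v_{0} + v_{2} ; sig = [3:1,1]
  • {0,3,4}:  v_{0} + v_{3} + v_{4} = 2·v_{1} + v_{7} ; sig = [3:1,2]
  • {0,4,8}:  v_{0} + v_{4} + v_{8} = 2·v_{1} ; sig = [3:2]

so the primitive-relation signature multiset is
    |P|=2: 6 collections, coeffs (1), (1), (1), (1,1), (1,1,1), (1,2)
    |P|=3: 6 collections, coeffs (), (), (1), (1,1), (1,2), (2)


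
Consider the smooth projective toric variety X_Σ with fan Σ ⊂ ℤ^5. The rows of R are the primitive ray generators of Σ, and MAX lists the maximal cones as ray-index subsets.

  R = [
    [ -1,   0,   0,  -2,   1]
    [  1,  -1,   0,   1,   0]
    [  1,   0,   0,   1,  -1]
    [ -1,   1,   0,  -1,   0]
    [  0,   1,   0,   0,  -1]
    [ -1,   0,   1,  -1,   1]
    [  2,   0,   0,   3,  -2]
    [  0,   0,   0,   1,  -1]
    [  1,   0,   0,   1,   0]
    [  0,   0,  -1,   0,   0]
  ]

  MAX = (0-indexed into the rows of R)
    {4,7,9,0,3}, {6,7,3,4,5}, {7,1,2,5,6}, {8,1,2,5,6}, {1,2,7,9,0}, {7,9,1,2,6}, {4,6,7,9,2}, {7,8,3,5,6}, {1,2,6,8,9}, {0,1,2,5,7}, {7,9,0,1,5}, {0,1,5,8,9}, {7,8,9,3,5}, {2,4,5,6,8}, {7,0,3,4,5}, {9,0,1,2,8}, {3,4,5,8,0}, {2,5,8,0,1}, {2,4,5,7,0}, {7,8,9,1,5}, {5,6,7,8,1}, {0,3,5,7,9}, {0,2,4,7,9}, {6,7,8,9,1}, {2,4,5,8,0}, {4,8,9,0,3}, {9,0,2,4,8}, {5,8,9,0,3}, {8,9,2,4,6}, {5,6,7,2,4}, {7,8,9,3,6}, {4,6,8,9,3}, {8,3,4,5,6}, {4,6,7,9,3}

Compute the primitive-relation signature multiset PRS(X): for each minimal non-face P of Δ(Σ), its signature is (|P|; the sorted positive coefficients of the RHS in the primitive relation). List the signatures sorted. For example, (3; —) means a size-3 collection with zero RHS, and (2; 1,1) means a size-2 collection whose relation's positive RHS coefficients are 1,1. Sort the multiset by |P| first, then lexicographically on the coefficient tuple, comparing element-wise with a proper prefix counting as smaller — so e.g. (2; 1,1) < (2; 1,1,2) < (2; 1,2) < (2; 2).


Σ has 10 primitive collections:

  {1,3}:  v_{1} + v_{3} = 0 ; sig = (2; —)
  {0,6}:  v_{0} + v_{6} = v_{2} ; sig = (2; 1)
  {1,4}:  v_{1} + v_{4} = v_{2} ; sig = (2; 1)
  {2,3}:  v_{2} + v_{3} = v_{4} ; sig = (2; 1)
  {0,7,8}:  v_{0} + v_{7} + v_{8} = 0 ; sig = (3; —)
  {2,5,9}:  v_{2} + v_{5} + v_{9} = 0 ; sig = (3; —)
  {2,7,8}:  v_{2} + v_{7} + v_{8} = v_{6} ; sig = (3; 1)
  {4,5,9}:  v_{4} + v_{5} + v_{9} = v_{3} ; sig = (3; 1)
  {4,7,8}:  v_{4} + v_{7} + v_{8} = v_{3} + v_{6} ; sig = (3; 1,1)
  {5,6,9}:  v_{5} + v_{6} + v_{9} = v_{7} + v_{8} ; sig = (3; 1,1)

Sorted signature multiset PRS(X):
    (2; —)
    (2; 1)
    (2; 1)
    (2; 1)
    (3; —)
    (3; —)
    (3; 1)
    (3; 1)
    (3; 1,1)
    (3; 1,1)


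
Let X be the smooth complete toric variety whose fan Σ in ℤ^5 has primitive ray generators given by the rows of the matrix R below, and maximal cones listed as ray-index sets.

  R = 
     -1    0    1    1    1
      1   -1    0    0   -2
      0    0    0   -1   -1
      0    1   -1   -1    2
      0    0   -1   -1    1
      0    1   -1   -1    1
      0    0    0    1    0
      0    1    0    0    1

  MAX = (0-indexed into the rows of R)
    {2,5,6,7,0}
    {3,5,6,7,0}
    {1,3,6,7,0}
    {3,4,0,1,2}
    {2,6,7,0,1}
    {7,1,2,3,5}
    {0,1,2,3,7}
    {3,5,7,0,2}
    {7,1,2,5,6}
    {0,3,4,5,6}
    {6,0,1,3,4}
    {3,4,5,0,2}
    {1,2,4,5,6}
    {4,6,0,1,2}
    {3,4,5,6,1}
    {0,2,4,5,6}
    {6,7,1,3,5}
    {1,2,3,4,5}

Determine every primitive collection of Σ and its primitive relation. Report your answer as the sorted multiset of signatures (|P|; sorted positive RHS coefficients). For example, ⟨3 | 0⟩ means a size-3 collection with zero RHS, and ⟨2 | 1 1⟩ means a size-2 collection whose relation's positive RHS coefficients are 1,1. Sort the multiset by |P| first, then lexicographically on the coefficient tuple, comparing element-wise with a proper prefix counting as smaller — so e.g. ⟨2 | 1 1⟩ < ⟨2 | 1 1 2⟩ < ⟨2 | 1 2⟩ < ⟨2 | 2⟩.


The 3 primitive collections of Σ (r=8, n=5):

  • {4,7}:  v_{4} + v_{7} = v_{3}  →  sig = ⟨2 | 1⟩
  • {0,1,5}:  v_{0} + v_{1} + v_{5} = 0  →  sig = ⟨3 | 0⟩
  • {2,3,6}:  v_{2} + v_{3} + v_{6} = v_{5}  →  sig = ⟨3 | 1⟩

Sorted signature multiset PRS(X):
    |P|=2: 1 collection, coeffs (1)
    |P|=3: 2 collections, coeffs (), (1)


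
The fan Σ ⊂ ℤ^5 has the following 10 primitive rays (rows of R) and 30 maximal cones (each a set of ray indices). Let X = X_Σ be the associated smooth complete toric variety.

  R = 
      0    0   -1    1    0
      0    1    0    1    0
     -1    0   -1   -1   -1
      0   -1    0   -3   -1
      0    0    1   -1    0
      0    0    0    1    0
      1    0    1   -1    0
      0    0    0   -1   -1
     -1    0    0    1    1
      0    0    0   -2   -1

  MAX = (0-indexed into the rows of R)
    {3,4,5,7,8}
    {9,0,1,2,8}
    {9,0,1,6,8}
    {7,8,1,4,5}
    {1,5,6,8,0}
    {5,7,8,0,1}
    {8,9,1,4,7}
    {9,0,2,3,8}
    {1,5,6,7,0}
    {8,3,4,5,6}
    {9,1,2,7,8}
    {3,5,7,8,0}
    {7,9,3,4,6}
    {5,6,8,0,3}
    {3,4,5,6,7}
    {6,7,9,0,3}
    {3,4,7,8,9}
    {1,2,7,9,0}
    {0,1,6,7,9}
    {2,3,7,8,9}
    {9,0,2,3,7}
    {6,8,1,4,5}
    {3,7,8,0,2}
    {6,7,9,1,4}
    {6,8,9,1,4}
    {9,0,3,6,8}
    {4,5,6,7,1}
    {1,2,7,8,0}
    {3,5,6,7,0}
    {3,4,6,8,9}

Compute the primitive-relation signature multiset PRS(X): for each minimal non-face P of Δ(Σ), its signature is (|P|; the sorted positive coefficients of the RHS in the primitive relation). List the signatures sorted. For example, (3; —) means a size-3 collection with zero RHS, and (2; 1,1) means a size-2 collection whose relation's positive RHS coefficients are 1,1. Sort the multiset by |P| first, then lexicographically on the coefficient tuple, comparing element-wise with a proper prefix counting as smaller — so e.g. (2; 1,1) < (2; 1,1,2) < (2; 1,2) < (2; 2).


Σ has 8 primitive collections:

  P = {0,4}:  v_{0} + v_{4} = 0  ⟹  sig = (2; —)
  P = {1,3}:  v_{1} + v_{3} = v_{9}  ⟹  sig = (2; 1)
  P = {2,6}:  v_{2} + v_{6} = v_{9}  ⟹  sig = (2; 1)
  P = {5,9}:  v_{5} + v_{9} = v_{7}  ⟹  sig = (2; 1)
  P = {2,4}:  v_{2} + v_{4} = v_{7} + v_{8} + v_{9}  ⟹  sig = (2; 1,1,1)
  P = {2,5}:  v_{2} + v_{5} = v_{0} + 2·v_{7} + v_{8}  ⟹  sig = (2; 1,1,2)
  P = {6,7,8}:  v_{6} + v_{7} + v_{8} = v_{4}  ⟹  sig = (3; 1)
  P = {0,7,8,9}:  v_{0} + v_{7} + v_{8} + v_{9} = v_{2}  ⟹  sig = (4; 1)

so the primitive-relation signature multiset is
{ (2; —),  (2; 1) ×3,  (2; 1,1,1),  (2; 1,1,2),  (3; 1),  (4; 1) }


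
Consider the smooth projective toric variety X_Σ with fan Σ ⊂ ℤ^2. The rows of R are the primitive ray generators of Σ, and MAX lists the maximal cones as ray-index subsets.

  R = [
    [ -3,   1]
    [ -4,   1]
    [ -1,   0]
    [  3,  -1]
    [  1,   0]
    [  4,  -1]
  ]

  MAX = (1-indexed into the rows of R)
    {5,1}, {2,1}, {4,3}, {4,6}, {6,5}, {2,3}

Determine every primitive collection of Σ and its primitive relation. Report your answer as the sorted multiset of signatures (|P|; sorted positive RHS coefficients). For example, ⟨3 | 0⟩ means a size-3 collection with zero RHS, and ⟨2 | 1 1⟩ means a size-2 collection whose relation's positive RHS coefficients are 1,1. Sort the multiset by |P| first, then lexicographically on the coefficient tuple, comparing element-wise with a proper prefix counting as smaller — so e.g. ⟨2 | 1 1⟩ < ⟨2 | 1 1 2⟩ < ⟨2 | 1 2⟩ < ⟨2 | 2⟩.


|primitive collections| = 9. Relations:

  • {1,4}:  v_{1} + v_{4} = 0  ⇒ sig = ⟨2 | 0⟩
  • {2,6}:  v_{2} + v_{6} = 0  ⇒ sig = ⟨2 | 0⟩
  • {3,5}:  v_{3} + v_{5} = 0  ⇒ sig = ⟨2 | 0⟩
  • {1,3}:  v_{1} + v_{3} = v_{2}  ⇒ sig = ⟨2 | 1⟩
  • {1,6}:  v_{1} + v_{6} = v_{5}  ⇒ sig = ⟨2 | 1⟩
  • {2,4}:  v_{2} + v_{4} = v_{3}  ⇒ sig = ⟨2 | 1⟩
  • {2,5}:  v_{2} + v_{5} = v_{1}  ⇒ sig = ⟨2 | 1⟩
  • {3,6}:  v_{3} + v_{6} = v_{4}  ⇒ sig = ⟨2 | 1⟩
  • {4,5}:  v_{4} + v_{5} = v_{6}  ⇒ sig = ⟨2 | 1⟩

so the primitive-relation signature multiset is
    ⟨2 | 0⟩
    ⟨2 | 0⟩
    ⟨2 | 0⟩
    ⟨2 | 1⟩
    ⟨2 | 1⟩
    ⟨2 | 1⟩
    ⟨2 | 1⟩
    ⟨2 | 1⟩
    ⟨2 | 1⟩


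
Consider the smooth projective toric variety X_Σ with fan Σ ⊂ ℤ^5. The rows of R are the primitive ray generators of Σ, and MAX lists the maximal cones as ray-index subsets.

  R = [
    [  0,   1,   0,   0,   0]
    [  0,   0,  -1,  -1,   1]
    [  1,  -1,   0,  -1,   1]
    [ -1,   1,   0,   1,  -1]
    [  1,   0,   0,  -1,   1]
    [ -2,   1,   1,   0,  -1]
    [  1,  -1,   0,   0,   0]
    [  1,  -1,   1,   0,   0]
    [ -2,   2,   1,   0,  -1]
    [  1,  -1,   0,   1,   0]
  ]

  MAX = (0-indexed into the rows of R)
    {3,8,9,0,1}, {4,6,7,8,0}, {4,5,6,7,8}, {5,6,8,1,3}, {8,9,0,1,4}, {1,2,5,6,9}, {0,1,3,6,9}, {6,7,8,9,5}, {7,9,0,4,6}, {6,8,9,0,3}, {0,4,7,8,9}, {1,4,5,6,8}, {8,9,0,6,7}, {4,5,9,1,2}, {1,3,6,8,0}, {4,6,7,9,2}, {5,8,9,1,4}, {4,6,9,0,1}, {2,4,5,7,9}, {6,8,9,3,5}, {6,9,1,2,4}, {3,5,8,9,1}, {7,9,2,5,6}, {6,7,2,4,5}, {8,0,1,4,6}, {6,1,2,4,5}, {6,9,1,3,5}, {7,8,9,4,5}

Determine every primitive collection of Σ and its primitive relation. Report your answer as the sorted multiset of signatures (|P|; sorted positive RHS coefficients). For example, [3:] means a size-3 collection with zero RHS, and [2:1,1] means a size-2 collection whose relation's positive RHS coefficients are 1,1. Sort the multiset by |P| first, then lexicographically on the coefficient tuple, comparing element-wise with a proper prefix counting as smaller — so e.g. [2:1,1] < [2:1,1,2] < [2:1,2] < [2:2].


The 10 primitive collections of Σ (r=10, n=5):

  {2,3}:  v_{2} + v_{3} = 0 — sig = [2:]
  {0,2}:  v_{0} + v_{2} = v_{4} — sig = [2:1]
  {0,5}:  v_{0} + v_{5} = v_{8} — sig = [2:1]
  {1,7}:  v_{1} + v_{7} = v_{2} — sig = [2:1]
  {3,4}:  v_{3} + v_{4} = v_{0} — sig = [2:1]
  {2,8}:  v_{2} + v_{8} = v_{4} + v_{5} — sig = [2:1,1]
  {3,7}:  v_{3} + v_{7} = v_{6} + v_{8} + v_{9} — sig = [2:1,1,1]
  {1,6,8,9}:  v_{1} + v_{6} + v_{8} + v_{9} = 0 — sig = [4:]
  {4,5,6,9}:  v_{4} + v_{5} + v_{6} + v_{9} = v_{7} — sig = [4:1]
  {4,6,8,9}:  v_{4} + v_{6} + v_{8} + v_{9} = v_{0} + v_{7} — sig = [4:1,1]

so the primitive-relation signature multiset is
{ [2:],  [2:1] ×4,  [2:1,1],  [2:1,1,1],  [4:],  [4:1],  [4:1,1] }


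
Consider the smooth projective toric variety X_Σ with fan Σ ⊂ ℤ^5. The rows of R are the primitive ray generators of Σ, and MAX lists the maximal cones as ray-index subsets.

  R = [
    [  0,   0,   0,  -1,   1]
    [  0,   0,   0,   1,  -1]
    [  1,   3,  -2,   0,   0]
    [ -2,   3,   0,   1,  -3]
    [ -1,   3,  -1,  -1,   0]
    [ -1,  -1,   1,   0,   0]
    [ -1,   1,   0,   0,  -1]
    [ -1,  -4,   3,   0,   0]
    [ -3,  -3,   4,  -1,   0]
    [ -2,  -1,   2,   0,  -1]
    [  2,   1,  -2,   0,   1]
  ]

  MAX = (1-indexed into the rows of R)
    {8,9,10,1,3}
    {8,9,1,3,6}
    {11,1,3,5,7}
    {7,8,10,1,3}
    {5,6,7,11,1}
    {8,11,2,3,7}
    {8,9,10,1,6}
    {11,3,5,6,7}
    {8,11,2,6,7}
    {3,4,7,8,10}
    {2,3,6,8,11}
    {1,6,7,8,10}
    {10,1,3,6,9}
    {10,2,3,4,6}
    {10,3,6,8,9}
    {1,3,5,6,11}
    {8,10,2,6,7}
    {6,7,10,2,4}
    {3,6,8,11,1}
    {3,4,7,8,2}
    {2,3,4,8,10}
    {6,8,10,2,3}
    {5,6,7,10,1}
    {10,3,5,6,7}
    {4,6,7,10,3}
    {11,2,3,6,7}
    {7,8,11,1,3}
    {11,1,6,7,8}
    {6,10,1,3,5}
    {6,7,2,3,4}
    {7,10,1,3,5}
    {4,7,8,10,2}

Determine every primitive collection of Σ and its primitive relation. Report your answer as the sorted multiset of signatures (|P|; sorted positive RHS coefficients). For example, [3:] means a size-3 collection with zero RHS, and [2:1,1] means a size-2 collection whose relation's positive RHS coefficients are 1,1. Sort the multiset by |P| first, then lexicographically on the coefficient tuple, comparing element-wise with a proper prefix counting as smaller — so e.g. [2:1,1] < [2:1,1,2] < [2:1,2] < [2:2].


Δ(Σ) — 11 vertices, 17 min non-faces:

  • {1,2}:  v_{1} + v_{2} = 0  →  sig = [2:]
  • {10,11}:  v_{10} + v_{11} = 0  →  sig = [2:]
  • {5,8}:  v_{5} + v_{8} = v_{1} + v_{10}  →  sig = [2:1,1]
  • {1,4}:  v_{1} + v_{4} = v_{3} + v_{7} + v_{10}  →  sig = [2:1,1,1]
  • {2,5}:  v_{2} + v_{5} = v_{3} + v_{6} + v_{7}  →  sig = [2:1,1,1]
  • {4,11}:  v_{4} + v_{11} = v_{2} + v_{3} + v_{7}  →  sig = [2:1,1,1]
  • {2,9}:  v_{2} + v_{9} = v_{3} + v_{6} + v_{8} + v_{10}  →  sig = [2:1,1,1,1]
  • {9,11}:  v_{9} + v_{11} = v_{1} + v_{3} + v_{6} + v_{8}  →  sig = [2:1,1,1,1]
  • {4,5}:  v_{4} + v_{5} = 2·v_{3} + v_{6} + 2·v_{7} + v_{10}  →  sig = [2:1,1,2,2]
  • {5,9}:  v_{5} + v_{9} = 2·v_{1} + v_{3} + v_{6} + 2·v_{10}  →  sig = [2:1,1,2,2]
  • {7,9}:  v_{7} + v_{9} = v_{1} + 2·v_{10}  →  sig = [2:1,2]
  • {4,9}:  v_{4} + v_{9} = v_{3} + 3·v_{10}  →  sig = [2:1,3]
  • {4,6,8}:  v_{4} + v_{6} + v_{8} = v_{2} + 2·v_{10}  →  sig = [3:1,2]
  • {1,3,6,7}:  v_{1} + v_{3} + v_{6} + v_{7} = v_{5}  →  sig = [4:1]
  • {2,3,7,10}:  v_{2} + v_{3} + v_{7} + v_{10} = v_{4}  →  sig = [4:1]
  • {3,6,7,8}:  v_{3} + v_{6} + v_{7} + v_{8} = v_{10}  →  sig = [4:1]
  • {1,3,6,8,10}:  v_{1} + v_{3} + v_{6} + v_{8} + v_{10} = v_{9}  →  sig = [5:1]

Hence PRS(X_Σ) =
    |P|=2: 12 collections, coeffs (), (), (1,1), (1,1,1), (1,1,1), (1,1,1), (1,1,1,1), (1,1,1,1), (1,1,2,2), (1,1,2,2), (1,2), (1,3)
    |P|=3: 1 collection, coeffs (1,2)
    |P|=4: 3 collections, coeffs (1), (1), (1)
    |P|=5: 1 collection, coeffs (1)


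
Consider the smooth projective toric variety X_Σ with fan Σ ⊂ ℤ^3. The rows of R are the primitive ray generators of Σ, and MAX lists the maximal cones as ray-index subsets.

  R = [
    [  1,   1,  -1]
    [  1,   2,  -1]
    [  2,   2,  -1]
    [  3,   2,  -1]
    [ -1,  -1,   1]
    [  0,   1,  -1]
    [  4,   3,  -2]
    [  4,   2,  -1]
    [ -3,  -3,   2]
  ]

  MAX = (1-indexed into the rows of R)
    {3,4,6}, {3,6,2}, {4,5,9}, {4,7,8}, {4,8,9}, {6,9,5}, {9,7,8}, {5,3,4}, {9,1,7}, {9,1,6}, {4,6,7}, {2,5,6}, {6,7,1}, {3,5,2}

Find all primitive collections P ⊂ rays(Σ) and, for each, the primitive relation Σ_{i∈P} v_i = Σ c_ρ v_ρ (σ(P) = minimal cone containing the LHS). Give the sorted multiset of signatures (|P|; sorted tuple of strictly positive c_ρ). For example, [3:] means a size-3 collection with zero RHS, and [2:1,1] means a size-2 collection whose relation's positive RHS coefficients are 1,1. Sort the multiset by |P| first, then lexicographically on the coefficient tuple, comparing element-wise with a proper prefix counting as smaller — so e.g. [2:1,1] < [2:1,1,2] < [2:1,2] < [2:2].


Σ has 20 primitive collections:

  {1,5}:  v_{1} + v_{5} = 0  so sig = [2:]
  {1,4}:  v_{1} + v_{4} = v_{7}  so sig = [2:1]
  {3,9}:  v_{3} + v_{9} = v_{5}  so sig = [2:1]
  {5,7}:  v_{5} + v_{7} = v_{4}  so sig = [2:1]
  {6,8}:  v_{6} + v_{8} = v_{7}  so sig = [2:1]
  {1,2}:  v_{1} + v_{2} = v_{3} + v_{6}  so sig = [2:1,1]
  {1,3}:  v_{1} + v_{3} = v_{4} + v_{6}  so sig = [2:1,1]
  {2,8}:  v_{2} + v_{8} = v_{3} + v_{4}  so sig = [2:1,1]
  {2,7}:  v_{2} + v_{7} = v_{3} + v_{4} + v_{6}  so sig = [2:1,1,1]
  {1,8}:  v_{1} + v_{8} = 2·v_{7} + v_{9}  so sig = [2:1,2]
  {2,9}:  v_{2} + v_{9} = 2·v_{5} + v_{6}  so sig = [2:1,2]
  {3,7}:  v_{3} + v_{7} = 2·v_{4} + v_{6}  so sig = [2:1,2]
  {5,8}:  v_{5} + v_{8} = 2·v_{4} + v_{9}  so sig = [2:1,2]
  {2,4}:  v_{2} + v_{4} = 2·v_{3}  so sig = [2:2]
  {3,8}:  v_{3} + v_{8} = 2·v_{4}  so sig = [2:2]
  {4,6,9}:  v_{4} + v_{6} + v_{9} = 0  so sig = [3:]
  {3,5,6}:  v_{3} + v_{5} + v_{6} = v_{2}  so sig = [3:1]
  {4,5,6}:  v_{4} + v_{5} + v_{6} = v_{3}  so sig = [3:1]
  {4,7,9}:  v_{4} + v_{7} + v_{9} = v_{8}  so sig = [3:1]
  {6,7,9}:  v_{6} + v_{7} + v_{9} = v_{1}  so sig = [3:1]

Hence PRS(X_Σ) =
{ [2:],  [2:1] ×4,  [2:1,1] ×3,  [2:1,1,1],  [2:1,2] ×4,  [2:2] ×2,  [3:],  [3:1] ×4 }


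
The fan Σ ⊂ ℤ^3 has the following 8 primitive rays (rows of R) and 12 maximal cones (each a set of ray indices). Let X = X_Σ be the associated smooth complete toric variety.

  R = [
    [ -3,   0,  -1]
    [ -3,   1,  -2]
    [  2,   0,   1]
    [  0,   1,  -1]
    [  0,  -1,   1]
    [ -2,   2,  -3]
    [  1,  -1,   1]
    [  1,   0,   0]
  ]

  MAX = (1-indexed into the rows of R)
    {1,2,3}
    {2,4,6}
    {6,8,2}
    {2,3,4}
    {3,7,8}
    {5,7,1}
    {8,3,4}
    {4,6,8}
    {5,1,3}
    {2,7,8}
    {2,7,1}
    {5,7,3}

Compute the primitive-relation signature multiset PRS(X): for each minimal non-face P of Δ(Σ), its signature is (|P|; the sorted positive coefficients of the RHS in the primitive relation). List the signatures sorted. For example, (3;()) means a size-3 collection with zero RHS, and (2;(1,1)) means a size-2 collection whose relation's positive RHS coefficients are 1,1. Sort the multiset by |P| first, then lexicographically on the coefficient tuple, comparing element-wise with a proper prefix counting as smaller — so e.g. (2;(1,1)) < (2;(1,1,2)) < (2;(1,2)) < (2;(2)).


Σ has 14 primitive collections:

  P={4,5}:  v_{4} + v_{5} = 0  ⟹  sig = (2;())
  P={1,4}:  v_{1} + v_{4} = v_{2}  ⟹  sig = (2;(1))
  P={2,5}:  v_{2} + v_{5} = v_{1}  ⟹  sig = (2;(1))
  P={4,7}:  v_{4} + v_{7} = v_{8}  ⟹  sig = (2;(1))
  P={5,8}:  v_{5} + v_{8} = v_{7}  ⟹  sig = (2;(1))
  P={1,8}:  v_{1} + v_{8} = v_{2} + v_{7}  ⟹  sig = (2;(1,1))
  P={5,6}:  v_{5} + v_{6} = v_{2} + v_{8}  ⟹  sig = (2;(1,1))
  P={1,6}:  v_{1} + v_{6} = 2·v_{2} + v_{8}  ⟹  sig = (2;(1,2))
  P={6,7}:  v_{6} + v_{7} = v_{2} + 2·v_{8}  ⟹  sig = (2;(1,2))
  P={3,6}:  v_{3} + v_{6} = 2·v_{4}  ⟹  sig = (2;(2))
  P={2,3,7}:  v_{2} + v_{3} + v_{7} = 0  ⟹  sig = (3;())
  P={1,3,7}:  v_{1} + v_{3} + v_{7} = v_{5}  ⟹  sig = (3;(1))
  P={2,3,8}:  v_{2} + v_{3} + v_{8} = v_{4}  ⟹  sig = (3;(1))
  P={2,4,8}:  v_{2} + v_{4} + v_{8} = v_{6}  ⟹  sig = (3;(1))

Signatures (|P|; sorted positive RHS coefficients), sorted:
[(2;()), (2;(1)), (2;(1)), (2;(1)), (2;(1)), (2;(1,1)), (2;(1,1)), (2;(1,2)), (2;(1,2)), (2;(2)), (3;()), (3;(1)), (3;(1)), (3;(1))]


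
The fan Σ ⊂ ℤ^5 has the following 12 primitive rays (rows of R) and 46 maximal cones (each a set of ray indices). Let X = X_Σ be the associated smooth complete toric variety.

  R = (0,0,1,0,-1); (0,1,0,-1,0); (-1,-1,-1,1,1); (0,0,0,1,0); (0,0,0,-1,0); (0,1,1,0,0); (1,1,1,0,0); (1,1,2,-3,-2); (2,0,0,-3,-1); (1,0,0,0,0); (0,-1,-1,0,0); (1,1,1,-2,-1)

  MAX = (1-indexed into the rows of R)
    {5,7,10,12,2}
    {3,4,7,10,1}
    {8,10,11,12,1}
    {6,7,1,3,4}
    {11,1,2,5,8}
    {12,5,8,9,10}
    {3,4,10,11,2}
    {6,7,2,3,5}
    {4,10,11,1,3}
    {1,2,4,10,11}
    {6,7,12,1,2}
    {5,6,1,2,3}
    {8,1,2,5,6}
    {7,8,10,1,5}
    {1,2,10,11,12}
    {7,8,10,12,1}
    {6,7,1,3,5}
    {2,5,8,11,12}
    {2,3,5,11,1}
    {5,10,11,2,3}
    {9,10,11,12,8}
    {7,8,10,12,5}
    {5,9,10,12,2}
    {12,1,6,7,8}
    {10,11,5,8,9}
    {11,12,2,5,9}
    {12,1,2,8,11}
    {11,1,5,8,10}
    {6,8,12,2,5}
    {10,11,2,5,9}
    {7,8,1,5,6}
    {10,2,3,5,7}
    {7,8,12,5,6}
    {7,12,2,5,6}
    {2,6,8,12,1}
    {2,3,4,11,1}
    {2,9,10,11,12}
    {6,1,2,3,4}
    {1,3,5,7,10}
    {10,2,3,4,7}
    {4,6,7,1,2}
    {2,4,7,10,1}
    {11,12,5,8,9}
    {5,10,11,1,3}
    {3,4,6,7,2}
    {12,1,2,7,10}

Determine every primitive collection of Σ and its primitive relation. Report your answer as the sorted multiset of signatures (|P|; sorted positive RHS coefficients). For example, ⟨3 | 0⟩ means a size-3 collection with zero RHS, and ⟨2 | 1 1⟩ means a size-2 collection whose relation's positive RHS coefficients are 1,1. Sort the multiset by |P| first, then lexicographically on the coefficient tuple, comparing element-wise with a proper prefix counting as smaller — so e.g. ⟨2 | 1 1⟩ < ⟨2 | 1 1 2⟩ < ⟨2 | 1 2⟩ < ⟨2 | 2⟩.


22 minimal non-faces of Δ(Σ) (on 12 rays):

  • {4,5}:  v_{4} + v_{5} = 0 — sig = ⟨2 | 0⟩
  • {6,11}:  v_{6} + v_{11} = 0 — sig = ⟨2 | 0⟩
  • {3,12}:  v_{3} + v_{12} = v_{5} — sig = ⟨2 | 1⟩
  • {6,10}:  v_{6} + v_{10} = v_{7} — sig = ⟨2 | 1⟩
  • {7,11}:  v_{7} + v_{11} = v_{10} — sig = ⟨2 | 1⟩
  • {4,8}:  v_{4} + v_{8} = v_{1} + v_{12} — sig = ⟨2 | 1 1⟩
  • {1,9}:  v_{1} + v_{9} = v_{8} + v_{10} + v_{11} — sig = ⟨2 | 1 1 1⟩
  • {4,9}:  v_{4} + v_{9} = v_{10} + v_{11} + v_{12} — sig = ⟨2 | 1 1 1⟩
  • {4,12}:  v_{4} + v_{12} = v_{1} + v_{2} + v_{10} — sig = ⟨2 | 1 1 1⟩
  • {6,9}:  v_{6} + v_{9} = v_{5} + v_{10} + v_{12} — sig = ⟨2 | 1 1 1⟩
  • {3,9}:  v_{3} + v_{9} = 2·v_{5} + v_{10} + v_{11} — sig = ⟨2 | 1 1 2⟩
  • {7,9}:  v_{7} + v_{9} = v_{5} + 2·v_{10} + v_{12} — sig = ⟨2 | 1 1 2⟩
  • {3,8}:  v_{3} + v_{8} = v_{1} + 2·v_{5} — sig = ⟨2 | 1 2⟩
  • {1,5,12}:  v_{1} + v_{5} + v_{12} = v_{8} — sig = ⟨3 | 1⟩
  • {2,8,9}:  v_{2} + v_{8} + v_{9} = v_{5} + v_{11} + 3·v_{12} — sig = ⟨3 | 1 1 3⟩
  • {2,7,8}:  v_{2} + v_{7} + v_{8} = v_{6} + 2·v_{12} — sig = ⟨3 | 1 2⟩
  • {2,8,10}:  v_{2} + v_{8} + v_{10} = 2·v_{12} — sig = ⟨3 | 2⟩
  • {1,2,3,10}:  v_{1} + v_{2} + v_{3} + v_{10} = 0 — sig = ⟨4 | 0⟩
  • {1,2,3,7}:  v_{1} + v_{2} + v_{3} + v_{7} = v_{6} — sig = ⟨4 | 1⟩
  • {1,2,5,10}:  v_{1} + v_{2} + v_{5} + v_{10} = v_{12} — sig = ⟨4 | 1⟩
  • {5,10,11,12}:  v_{5} + v_{10} + v_{11} + v_{12} = v_{9} — sig = ⟨4 | 1⟩
  • {1,2,5,7}:  v_{1} + v_{2} + v_{5} + v_{7} = v_{6} + v_{12} — sig = ⟨4 | 1 1⟩

Sorted signature multiset PRS(X):
    |P|=2: 13 collections, coeffs (), (), (1), (1), (1), (1,1), (1,1,1), (1,1,1), (1,1,1), (1,1,1), (1,1,2), (1,1,2), (1,2)
    |P|=3: 4 collections, coeffs (1), (1,1,3), (1,2), (2)
    |P|=4: 5 collections, coeffs (), (1), (1), (1), (1,1)


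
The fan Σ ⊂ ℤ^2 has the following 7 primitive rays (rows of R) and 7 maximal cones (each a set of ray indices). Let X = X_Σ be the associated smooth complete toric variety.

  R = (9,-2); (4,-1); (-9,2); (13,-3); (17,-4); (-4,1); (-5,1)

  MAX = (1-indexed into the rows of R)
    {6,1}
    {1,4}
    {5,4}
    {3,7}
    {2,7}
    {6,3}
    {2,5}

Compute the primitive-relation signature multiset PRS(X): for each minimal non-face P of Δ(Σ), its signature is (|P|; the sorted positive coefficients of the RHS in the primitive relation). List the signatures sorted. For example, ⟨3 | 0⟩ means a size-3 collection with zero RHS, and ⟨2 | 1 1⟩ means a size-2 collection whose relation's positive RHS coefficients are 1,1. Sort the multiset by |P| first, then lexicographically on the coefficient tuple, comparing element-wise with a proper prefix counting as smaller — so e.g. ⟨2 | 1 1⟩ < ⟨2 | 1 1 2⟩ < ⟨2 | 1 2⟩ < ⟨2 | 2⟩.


The 14 primitive collections of Σ (r=7, n=2):

  • {1,3}:  v_{1} + v_{3} = 0 ; sig = ⟨2 | 0⟩
  • {2,6}:  v_{2} + v_{6} = 0 ; sig = ⟨2 | 0⟩
  • {1,2}:  v_{1} + v_{2} = v_{4} ; sig = ⟨2 | 1⟩
  • {1,7}:  v_{1} + v_{7} = v_{2} ; sig = ⟨2 | 1⟩
  • {2,3}:  v_{2} + v_{3} = v_{7} ; sig = ⟨2 | 1⟩
  • {2,4}:  v_{2} + v_{4} = v_{5} ; sig = ⟨2 | 1⟩
  • {3,4}:  v_{3} + v_{4} = v_{2} ; sig = ⟨2 | 1⟩
  • {4,6}:  v_{4} + v_{6} = v_{1} ; sig = ⟨2 | 1⟩
  • {5,6}:  v_{5} + v_{6} = v_{4} ; sig = ⟨2 | 1⟩
  • {6,7}:  v_{6} + v_{7} = v_{3} ; sig = ⟨2 | 1⟩
  • {1,5}:  v_{1} + v_{5} = 2·v_{4} ; sig = ⟨2 | 2⟩
  • {3,5}:  v_{3} + v_{5} = 2·v_{2} ; sig = ⟨2 | 2⟩
  • {4,7}:  v_{4} + v_{7} = 2·v_{2} ; sig = ⟨2 | 2⟩
  • {5,7}:  v_{5} + v_{7} = 3·v_{2} ; sig = ⟨2 | 3⟩

Hence PRS(X_Σ) =
    ⟨2 | 0⟩
    ⟨2 | 0⟩
    ⟨2 | 1⟩
    ⟨2 | 1⟩
    ⟨2 | 1⟩
    ⟨2 | 1⟩
    ⟨2 | 1⟩
    ⟨2 | 1⟩
    ⟨2 | 1⟩
    ⟨2 | 1⟩
    ⟨2 | 2⟩
    ⟨2 | 2⟩
    ⟨2 | 2⟩
    ⟨2 | 3⟩


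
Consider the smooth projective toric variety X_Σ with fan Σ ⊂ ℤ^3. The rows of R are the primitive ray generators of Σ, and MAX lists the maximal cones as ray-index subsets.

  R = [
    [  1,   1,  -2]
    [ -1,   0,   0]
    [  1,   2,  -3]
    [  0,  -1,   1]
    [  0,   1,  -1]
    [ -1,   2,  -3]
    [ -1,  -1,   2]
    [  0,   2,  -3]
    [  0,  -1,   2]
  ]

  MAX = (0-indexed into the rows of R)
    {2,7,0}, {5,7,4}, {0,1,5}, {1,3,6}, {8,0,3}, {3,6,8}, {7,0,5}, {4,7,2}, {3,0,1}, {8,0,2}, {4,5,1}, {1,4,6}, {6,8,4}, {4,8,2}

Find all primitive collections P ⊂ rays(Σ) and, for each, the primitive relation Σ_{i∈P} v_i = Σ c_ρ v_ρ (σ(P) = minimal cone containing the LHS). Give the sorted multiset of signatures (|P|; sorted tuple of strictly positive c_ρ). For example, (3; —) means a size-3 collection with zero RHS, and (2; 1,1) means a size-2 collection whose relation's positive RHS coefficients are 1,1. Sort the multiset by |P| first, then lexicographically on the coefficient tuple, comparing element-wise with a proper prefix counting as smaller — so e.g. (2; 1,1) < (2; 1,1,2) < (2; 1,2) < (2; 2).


Δ(Σ) — 9 vertices, 15 min non-faces:

  • {0,6}:  v_{0} + v_{6} = 0  ⇒ sig = (2; —)
  • {3,4}:  v_{3} + v_{4} = 0  ⇒ sig = (2; —)
  • {0,4}:  v_{0} + v_{4} = v_{2}  ⇒ sig = (2; 1)
  • {1,2}:  v_{1} + v_{2} = v_{7}  ⇒ sig = (2; 1)
  • {1,7}:  v_{1} + v_{7} = v_{5}  ⇒ sig = (2; 1)
  • {1,8}:  v_{1} + v_{8} = v_{6}  ⇒ sig = (2; 1)
  • {2,3}:  v_{2} + v_{3} = v_{0}  ⇒ sig = (2; 1)
  • {2,6}:  v_{2} + v_{6} = v_{4}  ⇒ sig = (2; 1)
  • {7,8}:  v_{7} + v_{8} = v_{4}  ⇒ sig = (2; 1)
  • {3,7}:  v_{3} + v_{7} = v_{0} + v_{1}  ⇒ sig = (2; 1,1)
  • {5,8}:  v_{5} + v_{8} = v_{1} + v_{4}  ⇒ sig = (2; 1,1)
  • {6,7}:  v_{6} + v_{7} = v_{1} + v_{4}  ⇒ sig = (2; 1,1)
  • {3,5}:  v_{3} + v_{5} = v_{0} + 2·v_{1}  ⇒ sig = (2; 1,2)
  • {5,6}:  v_{5} + v_{6} = 2·v_{1} + v_{4}  ⇒ sig = (2; 1,2)
  • {2,5}:  v_{2} + v_{5} = 2·v_{7}  ⇒ sig = (2; 2)

so the primitive-relation signature multiset is
[(2; —), (2; —), (2; 1), (2; 1), (2; 1), (2; 1), (2; 1), (2; 1), (2; 1), (2; 1,1), (2; 1,1), (2; 1,1), (2; 1,2), (2; 1,2), (2; 2)]


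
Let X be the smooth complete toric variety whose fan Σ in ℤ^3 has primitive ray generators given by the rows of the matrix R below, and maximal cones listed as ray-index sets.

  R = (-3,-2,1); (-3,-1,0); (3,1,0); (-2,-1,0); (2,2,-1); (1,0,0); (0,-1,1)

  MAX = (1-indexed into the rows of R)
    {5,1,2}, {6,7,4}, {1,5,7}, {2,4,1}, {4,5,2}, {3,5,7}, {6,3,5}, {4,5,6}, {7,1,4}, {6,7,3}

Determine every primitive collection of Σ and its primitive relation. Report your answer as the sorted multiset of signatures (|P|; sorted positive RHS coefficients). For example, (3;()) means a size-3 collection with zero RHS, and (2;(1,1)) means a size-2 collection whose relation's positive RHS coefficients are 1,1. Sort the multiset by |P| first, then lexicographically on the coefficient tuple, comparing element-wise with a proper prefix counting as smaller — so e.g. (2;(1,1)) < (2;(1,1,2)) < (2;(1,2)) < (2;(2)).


Δ(Σ) — 7 vertices, 9 min non-faces:

  {2,3}:  v_{2} + v_{3} = 0  so sig = (2;())
  {1,3}:  v_{1} + v_{3} = v_{7}  so sig = (2;(1))
  {2,6}:  v_{2} + v_{6} = v_{4}  so sig = (2;(1))
  {2,7}:  v_{2} + v_{7} = v_{1}  so sig = (2;(1))
  {3,4}:  v_{3} + v_{4} = v_{6}  so sig = (2;(1))
  {1,6}:  v_{1} + v_{6} = v_{4} + v_{7}  so sig = (2;(1,1))
  {4,5,7}:  v_{4} + v_{5} + v_{7} = 0  so sig = (3;())
  {1,4,5}:  v_{1} + v_{4} + v_{5} = v_{2}  so sig = (3;(1))
  {5,6,7}:  v_{5} + v_{6} + v_{7} = v_{3}  so sig = (3;(1))

so the primitive-relation signature multiset is
    (2;())
    (2;(1))
    (2;(1))
    (2;(1))
    (2;(1))
    (2;(1,1))
    (3;())
    (3;(1))
    (3;(1))
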